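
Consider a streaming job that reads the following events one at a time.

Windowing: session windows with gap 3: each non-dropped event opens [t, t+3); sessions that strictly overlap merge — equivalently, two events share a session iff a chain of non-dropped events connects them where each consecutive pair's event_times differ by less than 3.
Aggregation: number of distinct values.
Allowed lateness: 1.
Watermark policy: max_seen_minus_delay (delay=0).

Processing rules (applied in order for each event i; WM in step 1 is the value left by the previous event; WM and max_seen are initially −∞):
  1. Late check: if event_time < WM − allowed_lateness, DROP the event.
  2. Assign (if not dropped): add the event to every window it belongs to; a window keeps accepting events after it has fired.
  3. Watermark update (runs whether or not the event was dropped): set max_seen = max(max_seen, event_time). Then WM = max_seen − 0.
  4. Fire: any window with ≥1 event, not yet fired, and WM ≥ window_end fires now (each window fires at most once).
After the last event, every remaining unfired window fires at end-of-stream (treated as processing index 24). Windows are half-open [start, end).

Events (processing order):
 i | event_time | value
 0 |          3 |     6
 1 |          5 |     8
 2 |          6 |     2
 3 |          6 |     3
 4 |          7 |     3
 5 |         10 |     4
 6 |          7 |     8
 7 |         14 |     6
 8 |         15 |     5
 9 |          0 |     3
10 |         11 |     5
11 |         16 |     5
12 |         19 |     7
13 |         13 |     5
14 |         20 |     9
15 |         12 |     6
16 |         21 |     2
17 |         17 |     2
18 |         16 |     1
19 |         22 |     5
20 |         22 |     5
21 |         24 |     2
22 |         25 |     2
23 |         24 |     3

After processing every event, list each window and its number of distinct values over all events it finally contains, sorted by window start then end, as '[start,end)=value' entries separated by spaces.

[3,10)=4 [10,13)=1 [14,19)=2 [19,28)=5

i=0 t=3 v=6: → [3,6); WM=3
i=1 t=5 v=8: → [3,8); WM=5
i=2 t=6 v=2: → [3,9); WM=6
i=3 t=6 v=3: → [3,9); WM=6
i=4 t=7 v=3: → [3,10); WM=7
i=5 t=10 v=4: → [10,13); WM=10
i=6 t=7 v=8: DROP (t<10-1); WM=10
i=7 t=14 v=6: → [14,17); WM=14
i=8 t=15 v=5: → [14,18); WM=15
i=9 t=0 v=3: DROP (t<15-1); WM=15
i=10 t=11 v=5: DROP (t<15-1); WM=15
i=11 t=16 v=5: → [14,19); WM=16
i=12 t=19 v=7: → [19,22); WM=19
i=13 t=13 v=5: DROP (t<19-1); WM=19
i=14 t=20 v=9: → [19,23); WM=20
i=15 t=12 v=6: DROP (t<20-1); WM=20
i=16 t=21 v=2: → [19,24); WM=21
i=17 t=17 v=2: DROP (t<21-1); WM=21
i=18 t=16 v=1: DROP (t<21-1); WM=21
i=19 t=22 v=5: → [19,25); WM=22
i=20 t=22 v=5: → [19,25); WM=22
i=21 t=24 v=2: → [19,27); WM=24
i=22 t=25 v=2: → [19,28); WM=25
i=23 t=24 v=3: → [19,28); WM=25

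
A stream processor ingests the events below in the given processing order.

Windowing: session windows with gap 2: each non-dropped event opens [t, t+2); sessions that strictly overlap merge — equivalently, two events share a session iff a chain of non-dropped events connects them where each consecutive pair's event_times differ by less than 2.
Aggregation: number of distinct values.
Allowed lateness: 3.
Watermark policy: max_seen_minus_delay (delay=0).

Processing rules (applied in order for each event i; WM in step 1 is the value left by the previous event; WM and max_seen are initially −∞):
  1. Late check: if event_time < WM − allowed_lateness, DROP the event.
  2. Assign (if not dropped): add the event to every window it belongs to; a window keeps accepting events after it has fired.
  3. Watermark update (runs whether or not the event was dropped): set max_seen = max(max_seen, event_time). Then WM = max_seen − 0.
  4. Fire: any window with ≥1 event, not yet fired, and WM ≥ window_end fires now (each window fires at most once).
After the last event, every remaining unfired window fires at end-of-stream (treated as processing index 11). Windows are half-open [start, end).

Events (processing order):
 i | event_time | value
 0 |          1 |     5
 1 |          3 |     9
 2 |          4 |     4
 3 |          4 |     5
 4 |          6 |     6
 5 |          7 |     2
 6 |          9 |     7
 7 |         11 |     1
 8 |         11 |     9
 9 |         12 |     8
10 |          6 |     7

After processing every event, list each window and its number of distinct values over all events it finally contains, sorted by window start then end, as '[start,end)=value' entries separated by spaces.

[1,3)=1 [3,6)=3 [6,9)=2 [9,11)=1 [11,14)=3

i=0 t=1 v=5: → [1,3); WM=1
i=1 t=3 v=9: → [3,5); WM=3
i=2 t=4 v=4: → [3,6); WM=4
i=3 t=4 v=5: → [3,6); WM=4
i=4 t=6 v=6: → [6,8); WM=6
i=5 t=7 v=2: → [6,9); WM=7
i=6 t=9 v=7: → [9,11); WM=9
i=7 t=11 v=1: → [11,13); WM=11
i=8 t=11 v=9: → [11,13); WM=11
i=9 t=12 v=8: → [11,14); WM=12
i=10 t=6 v=7: DROP (t<12-3); WM=12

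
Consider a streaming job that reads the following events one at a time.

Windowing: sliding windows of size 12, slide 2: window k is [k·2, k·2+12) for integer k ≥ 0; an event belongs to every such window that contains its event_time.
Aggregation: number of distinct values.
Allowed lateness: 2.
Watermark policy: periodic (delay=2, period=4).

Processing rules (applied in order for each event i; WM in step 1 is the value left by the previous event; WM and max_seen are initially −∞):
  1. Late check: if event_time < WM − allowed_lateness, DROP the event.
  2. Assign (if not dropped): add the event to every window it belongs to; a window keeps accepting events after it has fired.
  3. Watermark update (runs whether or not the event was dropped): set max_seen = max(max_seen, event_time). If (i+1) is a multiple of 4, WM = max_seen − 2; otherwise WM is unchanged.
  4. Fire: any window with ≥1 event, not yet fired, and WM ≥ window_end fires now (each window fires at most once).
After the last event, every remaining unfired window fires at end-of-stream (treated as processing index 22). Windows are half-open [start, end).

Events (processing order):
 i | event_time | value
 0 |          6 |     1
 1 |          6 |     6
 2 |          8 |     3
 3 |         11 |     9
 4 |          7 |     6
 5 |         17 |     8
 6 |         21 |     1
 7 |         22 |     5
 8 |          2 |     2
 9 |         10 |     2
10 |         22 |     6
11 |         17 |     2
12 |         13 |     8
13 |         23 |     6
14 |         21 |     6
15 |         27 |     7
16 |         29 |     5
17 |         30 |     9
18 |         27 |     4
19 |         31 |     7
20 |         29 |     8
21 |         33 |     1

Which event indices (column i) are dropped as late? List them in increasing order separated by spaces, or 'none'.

8 9 11 12

i=0 t=6 v=1: → [6,18),[4,16),[2,14),[0,12); WM=−∞
i=1 t=6 v=6: → [6,18),[4,16),[2,14),[0,12); WM=−∞
i=2 t=8 v=3: → [8,20),[6,18),[4,16),[2,14),[0,12); WM=−∞
i=3 t=11 v=9: → [10,22),[8,20),[6,18),[4,16),[2,14),[0,12); WM=9
i=4 t=7 v=6: → [6,18),[4,16),[2,14),[0,12); WM=9
i=5 t=17 v=8: → [16,28),[14,26),[12,24),[10,22),[8,20),[6,18); WM=9
i=6 t=21 v=1: → [20,32),[18,30),[16,28),[14,26),[12,24),[10,22); WM=9
i=7 t=22 v=5: → [22,34),[20,32),[18,30),[16,28),[14,26),[12,24); WM=20; [0,12) fires=4 [2,14) fires=4 [4,16) fires=4 [6,18) fires=5 [8,20) fires=3
i=8 t=2 v=2: DROP (t<20-2); WM=20
i=9 t=10 v=2: DROP (t<20-2); WM=20
i=10 t=22 v=6: → [22,34),[20,32),[18,30),[16,28),[14,26),[12,24); WM=20
i=11 t=17 v=2: DROP (t<20-2); WM=20
i=12 t=13 v=8: DROP (t<20-2); WM=20
i=13 t=23 v=6: → [22,34),[20,32),[18,30),[16,28),[14,26),[12,24); WM=20
i=14 t=21 v=6: → [20,32),[18,30),[16,28),[14,26),[12,24),[10,22); WM=20
i=15 t=27 v=7: → [26,38),[24,36),[22,34),[20,32),[18,30),[16,28); WM=25; [10,22) fires=4 [12,24) fires=4
i=16 t=29 v=5: → [28,40),[26,38),[24,36),[22,34),[20,32),[18,30); WM=25
i=17 t=30 v=9: → [30,42),[28,40),[26,38),[24,36),[22,34),[20,32); WM=25
i=18 t=27 v=4: → [26,38),[24,36),[22,34),[20,32),[18,30),[16,28); WM=25
i=19 t=31 v=7: → [30,42),[28,40),[26,38),[24,36),[22,34),[20,32); WM=29; [14,26) fires=4 [16,28) fires=6
i=20 t=29 v=8: → [28,40),[26,38),[24,36),[22,34),[20,32),[18,30); WM=29
i=21 t=33 v=1: → [32,44),[30,42),[28,40),[26,38),[24,36),[22,34); WM=29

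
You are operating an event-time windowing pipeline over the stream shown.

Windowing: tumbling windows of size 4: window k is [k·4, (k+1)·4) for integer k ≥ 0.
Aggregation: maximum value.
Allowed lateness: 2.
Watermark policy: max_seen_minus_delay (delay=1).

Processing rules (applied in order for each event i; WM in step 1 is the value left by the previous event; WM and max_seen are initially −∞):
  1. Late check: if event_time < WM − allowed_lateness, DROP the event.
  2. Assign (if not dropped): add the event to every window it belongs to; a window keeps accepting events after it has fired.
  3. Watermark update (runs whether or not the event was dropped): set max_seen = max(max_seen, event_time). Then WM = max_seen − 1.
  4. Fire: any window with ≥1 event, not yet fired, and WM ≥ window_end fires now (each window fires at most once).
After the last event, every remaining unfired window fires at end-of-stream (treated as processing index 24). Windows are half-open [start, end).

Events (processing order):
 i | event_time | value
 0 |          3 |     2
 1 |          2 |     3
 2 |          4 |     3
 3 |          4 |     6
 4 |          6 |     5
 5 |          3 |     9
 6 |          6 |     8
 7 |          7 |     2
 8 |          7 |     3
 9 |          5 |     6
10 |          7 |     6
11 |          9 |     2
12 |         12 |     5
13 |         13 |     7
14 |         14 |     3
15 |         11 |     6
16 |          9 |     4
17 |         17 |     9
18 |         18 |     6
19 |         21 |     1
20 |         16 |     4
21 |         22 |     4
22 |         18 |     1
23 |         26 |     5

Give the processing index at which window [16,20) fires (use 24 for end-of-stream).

19

i=0 t=3 v=2: → [0,4); WM=2
i=1 t=2 v=3: → [0,4); WM=2
i=2 t=4 v=3: → [4,8); WM=3
i=3 t=4 v=6: → [4,8); WM=3
i=4 t=6 v=5: → [4,8); WM=5; [0,4) fires=3
i=5 t=3 v=9: → [0,4); WM=5
i=6 t=6 v=8: → [4,8); WM=5
i=7 t=7 v=2: → [4,8); WM=6
i=8 t=7 v=3: → [4,8); WM=6
i=9 t=5 v=6: → [4,8); WM=6
i=10 t=7 v=6: → [4,8); WM=6
i=11 t=9 v=2: → [8,12); WM=8; [4,8) fires=8
i=12 t=12 v=5: → [12,16); WM=11
i=13 t=13 v=7: → [12,16); WM=12; [8,12) fires=2
i=14 t=14 v=3: → [12,16); WM=13
i=15 t=11 v=6: → [8,12); WM=13
i=16 t=9 v=4: DROP (t<13-2); WM=13
i=17 t=17 v=9: → [16,20); WM=16; [12,16) fires=7
i=18 t=18 v=6: → [16,20); WM=17
i=19 t=21 v=1: → [20,24); WM=20; [16,20) fires=9
i=20 t=16 v=4: DROP (t<20-2); WM=20
i=21 t=22 v=4: → [20,24); WM=21
i=22 t=18 v=1: DROP (t<21-2); WM=21
i=23 t=26 v=5: → [24,28); WM=25; [20,24) fires=4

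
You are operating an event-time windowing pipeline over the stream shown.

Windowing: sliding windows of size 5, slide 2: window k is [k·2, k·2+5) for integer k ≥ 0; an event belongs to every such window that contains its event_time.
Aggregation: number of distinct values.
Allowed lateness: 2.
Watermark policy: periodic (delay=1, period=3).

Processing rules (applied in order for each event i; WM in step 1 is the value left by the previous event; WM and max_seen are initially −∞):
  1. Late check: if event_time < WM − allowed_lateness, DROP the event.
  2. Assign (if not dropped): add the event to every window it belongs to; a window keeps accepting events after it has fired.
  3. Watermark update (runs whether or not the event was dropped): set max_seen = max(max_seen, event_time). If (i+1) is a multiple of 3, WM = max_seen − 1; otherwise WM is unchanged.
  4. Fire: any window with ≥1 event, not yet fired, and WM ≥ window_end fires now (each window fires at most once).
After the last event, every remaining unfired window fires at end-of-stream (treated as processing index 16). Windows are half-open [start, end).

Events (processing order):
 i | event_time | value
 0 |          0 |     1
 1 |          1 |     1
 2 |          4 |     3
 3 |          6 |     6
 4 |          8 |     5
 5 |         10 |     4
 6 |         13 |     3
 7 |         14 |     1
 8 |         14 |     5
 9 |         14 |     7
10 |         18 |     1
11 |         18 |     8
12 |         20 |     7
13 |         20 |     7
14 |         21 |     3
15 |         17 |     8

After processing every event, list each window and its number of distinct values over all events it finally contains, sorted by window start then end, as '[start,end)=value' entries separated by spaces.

i=0 t=0 v=1: → [0,5); WM=−∞
i=1 t=1 v=1: → [0,5); WM=−∞
i=2 t=4 v=3: → [4,9),[2,7),[0,5); WM=3
i=3 t=6 v=6: → [6,11),[4,9),[2,7); WM=3
i=4 t=8 v=5: → [8,13),[6,11),[4,9); WM=3
i=5 t=10 v=4: → [10,15),[8,13),[6,11); WM=9; [0,5) fires=2 [2,7) fires=2 [4,9) fires=3
i=6 t=13 v=3: → [12,17),[10,15); WM=9
i=7 t=14 v=1: → [14,19),[12,17),[10,15); WM=9
i=8 t=14 v=5: → [14,19),[12,17),[10,15); WM=13; [6,11) fires=3 [8,13) fires=2
i=9 t=14 v=7: → [14,19),[12,17),[10,15); WM=13
i=10 t=18 v=1: → [18,23),[16,21),[14,19); WM=13
i=11 t=18 v=8: → [18,23),[16,21),[14,19); WM=17; [10,15) fires=5 [12,17) fires=4
i=12 t=20 v=7: → [20,25),[18,23),[16,21); WM=17
i=13 t=20 v=7: → [20,25),[18,23),[16,21); WM=17
i=14 t=21 v=3: → [20,25),[18,23); WM=20; [14,19) fires=4
i=15 t=17 v=8: DROP (t<20-2); WM=20

[0,5)=2 [2,7)=2 [4,9)=3 [6,11)=3 [8,13)=2 [10,15)=5 [12,17)=4 [14,19)=4 [16,21)=3 [18,23)=4 [20,25)=2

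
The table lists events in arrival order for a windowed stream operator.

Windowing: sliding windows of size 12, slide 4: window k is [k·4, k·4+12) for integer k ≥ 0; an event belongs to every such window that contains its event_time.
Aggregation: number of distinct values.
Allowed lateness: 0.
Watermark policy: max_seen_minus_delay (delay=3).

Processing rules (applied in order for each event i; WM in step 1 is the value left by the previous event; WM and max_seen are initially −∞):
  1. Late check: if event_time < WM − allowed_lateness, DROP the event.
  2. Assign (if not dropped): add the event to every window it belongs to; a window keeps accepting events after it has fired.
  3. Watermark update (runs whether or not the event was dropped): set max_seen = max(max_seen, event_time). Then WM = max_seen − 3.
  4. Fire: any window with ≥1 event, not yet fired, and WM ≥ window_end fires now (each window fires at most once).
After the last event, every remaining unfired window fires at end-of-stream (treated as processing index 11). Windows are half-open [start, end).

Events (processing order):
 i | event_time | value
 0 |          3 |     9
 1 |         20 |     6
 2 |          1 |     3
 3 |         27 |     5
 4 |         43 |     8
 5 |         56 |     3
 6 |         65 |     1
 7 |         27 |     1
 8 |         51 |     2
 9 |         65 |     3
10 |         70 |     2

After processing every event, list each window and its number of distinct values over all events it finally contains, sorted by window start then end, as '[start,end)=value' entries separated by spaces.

i=0 t=3 v=9: → [0,12); WM=0
i=1 t=20 v=6: → [20,32),[16,28),[12,24); WM=17; [0,12) fires=1
i=2 t=1 v=3: DROP (t<17-0); WM=17
i=3 t=27 v=5: → [24,36),[20,32),[16,28); WM=24; [12,24) fires=1
i=4 t=43 v=8: → [40,52),[36,48),[32,44); WM=40; [16,28) fires=2 [20,32) fires=2 [24,36) fires=1
i=5 t=56 v=3: → [56,68),[52,64),[48,60); WM=53; [32,44) fires=1 [36,48) fires=1 [40,52) fires=1
i=6 t=65 v=1: → [64,76),[60,72),[56,68); WM=62; [48,60) fires=1
i=7 t=27 v=1: DROP (t<62-0); WM=62
i=8 t=51 v=2: DROP (t<62-0); WM=62
i=9 t=65 v=3: → [64,76),[60,72),[56,68); WM=62
i=10 t=70 v=2: → [68,80),[64,76),[60,72); WM=67; [52,64) fires=1

[0,12)=1 [12,24)=1 [16,28)=2 [20,32)=2 [24,36)=1 [32,44)=1 [36,48)=1 [40,52)=1 [48,60)=1 [52,64)=1 [56,68)=2 [60,72)=3 [64,76)=3 [68,80)=1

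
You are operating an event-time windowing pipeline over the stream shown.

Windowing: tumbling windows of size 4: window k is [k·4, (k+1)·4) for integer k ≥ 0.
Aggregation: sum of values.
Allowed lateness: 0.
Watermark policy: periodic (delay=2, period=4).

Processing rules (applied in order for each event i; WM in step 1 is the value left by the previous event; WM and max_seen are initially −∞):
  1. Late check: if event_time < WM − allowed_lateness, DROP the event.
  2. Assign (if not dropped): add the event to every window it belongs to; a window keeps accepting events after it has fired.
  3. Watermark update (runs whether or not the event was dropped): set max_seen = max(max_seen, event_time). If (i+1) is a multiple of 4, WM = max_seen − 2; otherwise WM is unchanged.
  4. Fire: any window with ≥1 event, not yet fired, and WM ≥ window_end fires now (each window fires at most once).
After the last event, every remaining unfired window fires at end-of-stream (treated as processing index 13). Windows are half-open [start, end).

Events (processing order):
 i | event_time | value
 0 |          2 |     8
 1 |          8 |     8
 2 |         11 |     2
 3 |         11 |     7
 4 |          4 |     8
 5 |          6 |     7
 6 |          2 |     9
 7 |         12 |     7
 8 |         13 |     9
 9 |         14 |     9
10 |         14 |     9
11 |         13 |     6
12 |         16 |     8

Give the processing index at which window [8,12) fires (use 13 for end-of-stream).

i=0 t=2 v=8: → [0,4); WM=−∞
i=1 t=8 v=8: → [8,12); WM=−∞
i=2 t=11 v=2: → [8,12); WM=−∞
i=3 t=11 v=7: → [8,12); WM=9; [0,4) fires=8
i=4 t=4 v=8: DROP (t<9-0); WM=9
i=5 t=6 v=7: DROP (t<9-0); WM=9
i=6 t=2 v=9: DROP (t<9-0); WM=9
i=7 t=12 v=7: → [12,16); WM=10
i=8 t=13 v=9: → [12,16); WM=10
i=9 t=14 v=9: → [12,16); WM=10
i=10 t=14 v=9: → [12,16); WM=10
i=11 t=13 v=6: → [12,16); WM=12; [8,12) fires=17
i=12 t=16 v=8: → [16,20); WM=12

11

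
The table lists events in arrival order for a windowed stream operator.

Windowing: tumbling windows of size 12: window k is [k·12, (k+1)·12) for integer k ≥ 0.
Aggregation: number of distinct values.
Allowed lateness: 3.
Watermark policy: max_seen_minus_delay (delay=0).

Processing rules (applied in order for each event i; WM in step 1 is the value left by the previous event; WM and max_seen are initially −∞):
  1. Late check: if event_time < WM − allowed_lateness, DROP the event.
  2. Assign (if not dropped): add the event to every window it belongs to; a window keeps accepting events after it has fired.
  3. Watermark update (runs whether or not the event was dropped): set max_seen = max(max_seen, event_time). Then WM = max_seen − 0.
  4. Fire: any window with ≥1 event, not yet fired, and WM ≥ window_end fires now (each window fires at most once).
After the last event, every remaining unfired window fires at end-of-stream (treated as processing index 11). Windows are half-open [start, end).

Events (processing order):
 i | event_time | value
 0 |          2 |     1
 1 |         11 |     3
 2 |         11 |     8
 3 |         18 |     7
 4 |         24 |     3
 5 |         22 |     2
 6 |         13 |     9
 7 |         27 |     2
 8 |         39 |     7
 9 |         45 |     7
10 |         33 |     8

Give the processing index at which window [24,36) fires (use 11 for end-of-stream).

i=0 t=2 v=1: → [0,12); WM=2
i=1 t=11 v=3: → [0,12); WM=11
i=2 t=11 v=8: → [0,12); WM=11
i=3 t=18 v=7: → [12,24); WM=18; [0,12) fires=3
i=4 t=24 v=3: → [24,36); WM=24; [12,24) fires=1
i=5 t=22 v=2: → [12,24); WM=24
i=6 t=13 v=9: DROP (t<24-3); WM=24
i=7 t=27 v=2: → [24,36); WM=27
i=8 t=39 v=7: → [36,48); WM=39; [24,36) fires=2
i=9 t=45 v=7: → [36,48); WM=45
i=10 t=33 v=8: DROP (t<45-3); WM=45

8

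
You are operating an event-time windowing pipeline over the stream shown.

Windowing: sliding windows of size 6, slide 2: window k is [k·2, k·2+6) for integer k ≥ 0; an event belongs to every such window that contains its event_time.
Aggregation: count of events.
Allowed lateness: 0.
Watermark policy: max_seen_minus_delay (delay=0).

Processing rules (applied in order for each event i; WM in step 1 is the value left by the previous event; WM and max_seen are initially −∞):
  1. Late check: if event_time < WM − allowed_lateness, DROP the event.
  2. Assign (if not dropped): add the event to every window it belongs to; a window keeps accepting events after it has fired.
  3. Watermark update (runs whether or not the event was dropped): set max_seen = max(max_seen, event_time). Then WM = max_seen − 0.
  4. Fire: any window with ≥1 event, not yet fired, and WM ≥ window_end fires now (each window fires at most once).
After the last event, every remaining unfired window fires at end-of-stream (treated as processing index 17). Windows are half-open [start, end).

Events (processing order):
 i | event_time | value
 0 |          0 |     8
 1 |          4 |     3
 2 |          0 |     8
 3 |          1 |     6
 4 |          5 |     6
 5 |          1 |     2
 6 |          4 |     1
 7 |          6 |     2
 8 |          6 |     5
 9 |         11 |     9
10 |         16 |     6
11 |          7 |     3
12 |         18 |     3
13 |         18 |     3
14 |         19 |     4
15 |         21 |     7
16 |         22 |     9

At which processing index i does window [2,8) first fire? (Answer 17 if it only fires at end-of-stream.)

i=0 t=0 v=8: → [0,6); WM=0
i=1 t=4 v=3: → [4,10),[2,8),[0,6); WM=4
i=2 t=0 v=8: DROP (t<4-0); WM=4
i=3 t=1 v=6: DROP (t<4-0); WM=4
i=4 t=5 v=6: → [4,10),[2,8),[0,6); WM=5
i=5 t=1 v=2: DROP (t<5-0); WM=5
i=6 t=4 v=1: DROP (t<5-0); WM=5
i=7 t=6 v=2: → [6,12),[4,10),[2,8); WM=6; [0,6) fires=3
i=8 t=6 v=5: → [6,12),[4,10),[2,8); WM=6
i=9 t=11 v=9: → [10,16),[8,14),[6,12); WM=11; [2,8) fires=4 [4,10) fires=4
i=10 t=16 v=6: → [16,22),[14,20),[12,18); WM=16; [6,12) fires=3 [8,14) fires=1 [10,16) fires=1
i=11 t=7 v=3: DROP (t<16-0); WM=16
i=12 t=18 v=3: → [18,24),[16,22),[14,20); WM=18; [12,18) fires=1
i=13 t=18 v=3: → [18,24),[16,22),[14,20); WM=18
i=14 t=19 v=4: → [18,24),[16,22),[14,20); WM=19
i=15 t=21 v=7: → [20,26),[18,24),[16,22); WM=21; [14,20) fires=4
i=16 t=22 v=9: → [22,28),[20,26),[18,24); WM=22; [16,22) fires=5

9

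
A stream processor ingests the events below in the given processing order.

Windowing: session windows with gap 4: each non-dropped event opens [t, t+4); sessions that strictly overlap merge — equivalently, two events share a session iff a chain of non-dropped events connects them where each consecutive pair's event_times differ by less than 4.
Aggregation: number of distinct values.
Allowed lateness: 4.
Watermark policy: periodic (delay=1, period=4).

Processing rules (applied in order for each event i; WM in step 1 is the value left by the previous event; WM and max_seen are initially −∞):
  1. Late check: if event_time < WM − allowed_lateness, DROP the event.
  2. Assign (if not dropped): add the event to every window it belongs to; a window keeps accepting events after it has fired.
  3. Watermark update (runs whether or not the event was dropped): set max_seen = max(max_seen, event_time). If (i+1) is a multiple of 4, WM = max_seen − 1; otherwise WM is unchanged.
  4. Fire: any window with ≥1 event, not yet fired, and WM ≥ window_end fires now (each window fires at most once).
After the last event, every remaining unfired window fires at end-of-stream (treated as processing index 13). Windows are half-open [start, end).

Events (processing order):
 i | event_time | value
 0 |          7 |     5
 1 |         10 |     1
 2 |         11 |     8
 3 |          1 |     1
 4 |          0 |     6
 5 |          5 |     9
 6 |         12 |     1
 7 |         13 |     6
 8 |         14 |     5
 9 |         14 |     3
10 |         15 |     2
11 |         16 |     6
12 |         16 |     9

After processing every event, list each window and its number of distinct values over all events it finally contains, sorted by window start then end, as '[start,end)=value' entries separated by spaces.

[1,5)=1 [7,20)=7

i=0 t=7 v=5: → [7,11); WM=−∞
i=1 t=10 v=1: → [7,14); WM=−∞
i=2 t=11 v=8: → [7,15); WM=−∞
i=3 t=1 v=1: → [1,5); WM=10
i=4 t=0 v=6: DROP (t<10-4); WM=10
i=5 t=5 v=9: DROP (t<10-4); WM=10
i=6 t=12 v=1: → [7,16); WM=10
i=7 t=13 v=6: → [7,17); WM=12
i=8 t=14 v=5: → [7,18); WM=12
i=9 t=14 v=3: → [7,18); WM=12
i=10 t=15 v=2: → [7,19); WM=12
i=11 t=16 v=6: → [7,20); WM=15
i=12 t=16 v=9: → [7,20); WM=15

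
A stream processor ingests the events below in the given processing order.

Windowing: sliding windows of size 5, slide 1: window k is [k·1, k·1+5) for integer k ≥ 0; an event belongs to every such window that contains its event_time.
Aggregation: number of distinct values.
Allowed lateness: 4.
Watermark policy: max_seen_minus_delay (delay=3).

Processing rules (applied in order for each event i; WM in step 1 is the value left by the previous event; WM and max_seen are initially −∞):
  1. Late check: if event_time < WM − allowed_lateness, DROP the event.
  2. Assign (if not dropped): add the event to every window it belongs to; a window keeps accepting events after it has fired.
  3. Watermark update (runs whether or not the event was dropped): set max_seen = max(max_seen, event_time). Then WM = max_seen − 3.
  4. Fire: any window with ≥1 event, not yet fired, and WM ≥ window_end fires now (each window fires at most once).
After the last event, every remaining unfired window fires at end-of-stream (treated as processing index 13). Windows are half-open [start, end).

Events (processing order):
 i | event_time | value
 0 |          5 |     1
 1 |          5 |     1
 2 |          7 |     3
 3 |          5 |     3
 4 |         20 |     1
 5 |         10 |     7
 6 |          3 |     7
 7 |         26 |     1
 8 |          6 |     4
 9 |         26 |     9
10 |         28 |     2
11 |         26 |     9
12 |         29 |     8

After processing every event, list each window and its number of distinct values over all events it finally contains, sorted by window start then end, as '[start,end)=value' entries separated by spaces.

i=0 t=5 v=1: → [5,10),[4,9),[3,8),[2,7),[1,6); WM=2
i=1 t=5 v=1: → [5,10),[4,9),[3,8),[2,7),[1,6); WM=2
i=2 t=7 v=3: → [7,12),[6,11),[5,10),[4,9),[3,8); WM=4
i=3 t=5 v=3: → [5,10),[4,9),[3,8),[2,7),[1,6); WM=4
i=4 t=20 v=1: → [20,25),[19,24),[18,23),[17,22),[16,21); WM=17; [1,6) fires=2 [2,7) fires=2 [3,8) fires=2 [4,9) fires=2 [5,10) fires=2 [6,11) fires=1 [7,12) fires=1
i=5 t=10 v=7: DROP (t<17-4); WM=17
i=6 t=3 v=7: DROP (t<17-4); WM=17
i=7 t=26 v=1: → [26,31),[25,30),[24,29),[23,28),[22,27); WM=23; [16,21) fires=1 [17,22) fires=1 [18,23) fires=1
i=8 t=6 v=4: DROP (t<23-4); WM=23
i=9 t=26 v=9: → [26,31),[25,30),[24,29),[23,28),[22,27); WM=23
i=10 t=28 v=2: → [28,33),[27,32),[26,31),[25,30),[24,29); WM=25; [19,24) fires=1 [20,25) fires=1
i=11 t=26 v=9: → [26,31),[25,30),[24,29),[23,28),[22,27); WM=25
i=12 t=29 v=8: → [29,34),[28,33),[27,32),[26,31),[25,30); WM=26

[1,6)=2 [2,7)=2 [3,8)=2 [4,9)=2 [5,10)=2 [6,11)=1 [7,12)=1 [16,21)=1 [17,22)=1 [18,23)=1 [19,24)=1 [20,25)=1 [22,27)=2 [23,28)=2 [24,29)=3 [25,30)=4 [26,31)=4 [27,32)=2 [28,33)=2 [29,34)=1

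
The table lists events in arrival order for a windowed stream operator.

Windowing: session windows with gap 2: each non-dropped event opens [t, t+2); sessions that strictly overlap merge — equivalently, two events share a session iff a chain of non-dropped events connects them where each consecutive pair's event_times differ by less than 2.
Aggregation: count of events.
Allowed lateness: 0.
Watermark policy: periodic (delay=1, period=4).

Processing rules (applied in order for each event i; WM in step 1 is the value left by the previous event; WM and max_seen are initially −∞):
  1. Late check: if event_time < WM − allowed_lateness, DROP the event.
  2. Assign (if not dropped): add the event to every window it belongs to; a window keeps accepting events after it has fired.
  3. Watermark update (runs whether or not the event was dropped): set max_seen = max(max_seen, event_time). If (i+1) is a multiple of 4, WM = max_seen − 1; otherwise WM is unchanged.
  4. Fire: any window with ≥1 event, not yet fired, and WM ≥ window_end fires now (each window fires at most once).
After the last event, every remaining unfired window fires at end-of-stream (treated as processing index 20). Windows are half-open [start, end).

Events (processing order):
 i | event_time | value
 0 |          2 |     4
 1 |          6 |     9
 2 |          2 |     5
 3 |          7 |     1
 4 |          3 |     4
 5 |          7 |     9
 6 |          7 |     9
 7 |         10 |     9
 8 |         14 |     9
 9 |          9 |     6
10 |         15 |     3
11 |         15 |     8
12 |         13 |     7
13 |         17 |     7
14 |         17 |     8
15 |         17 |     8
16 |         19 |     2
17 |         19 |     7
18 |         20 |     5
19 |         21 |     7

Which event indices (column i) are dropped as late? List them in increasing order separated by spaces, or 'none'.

4 12

i=0 t=2 v=4: → [2,4); WM=−∞
i=1 t=6 v=9: → [6,8); WM=−∞
i=2 t=2 v=5: → [2,4); WM=−∞
i=3 t=7 v=1: → [6,9); WM=6
i=4 t=3 v=4: DROP (t<6-0); WM=6
i=5 t=7 v=9: → [6,9); WM=6
i=6 t=7 v=9: → [6,9); WM=6
i=7 t=10 v=9: → [10,12); WM=9
i=8 t=14 v=9: → [14,16); WM=9
i=9 t=9 v=6: → [9,12); WM=9
i=10 t=15 v=3: → [14,17); WM=9
i=11 t=15 v=8: → [14,17); WM=14
i=12 t=13 v=7: DROP (t<14-0); WM=14
i=13 t=17 v=7: → [17,19); WM=14
i=14 t=17 v=8: → [17,19); WM=14
i=15 t=17 v=8: → [17,19); WM=16
i=16 t=19 v=2: → [19,21); WM=16
i=17 t=19 v=7: → [19,21); WM=16
i=18 t=20 v=5: → [19,22); WM=16
i=19 t=21 v=7: → [19,23); WM=20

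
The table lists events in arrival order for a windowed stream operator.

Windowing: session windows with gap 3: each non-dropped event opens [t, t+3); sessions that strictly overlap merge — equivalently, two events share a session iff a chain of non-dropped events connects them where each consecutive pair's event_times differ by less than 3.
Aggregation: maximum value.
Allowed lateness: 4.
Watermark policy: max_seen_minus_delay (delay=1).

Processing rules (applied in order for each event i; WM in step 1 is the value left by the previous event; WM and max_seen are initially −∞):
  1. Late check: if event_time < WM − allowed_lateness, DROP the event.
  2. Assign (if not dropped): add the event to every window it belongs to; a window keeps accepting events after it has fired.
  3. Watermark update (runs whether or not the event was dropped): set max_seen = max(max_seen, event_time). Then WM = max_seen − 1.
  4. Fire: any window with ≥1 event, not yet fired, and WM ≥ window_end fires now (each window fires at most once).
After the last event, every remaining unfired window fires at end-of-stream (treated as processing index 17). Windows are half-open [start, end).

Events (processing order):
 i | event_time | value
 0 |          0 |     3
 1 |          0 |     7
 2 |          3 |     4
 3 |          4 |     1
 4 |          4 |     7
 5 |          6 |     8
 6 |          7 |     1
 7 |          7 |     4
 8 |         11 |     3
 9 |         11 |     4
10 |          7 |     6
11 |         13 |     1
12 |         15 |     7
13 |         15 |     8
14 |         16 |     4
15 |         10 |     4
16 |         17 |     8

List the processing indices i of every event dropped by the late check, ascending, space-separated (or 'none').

i=0 t=0 v=3: → [0,3); WM=-1
i=1 t=0 v=7: → [0,3); WM=-1
i=2 t=3 v=4: → [3,6); WM=2
i=3 t=4 v=1: → [3,7); WM=3
i=4 t=4 v=7: → [3,7); WM=3
i=5 t=6 v=8: → [3,9); WM=5
i=6 t=7 v=1: → [3,10); WM=6
i=7 t=7 v=4: → [3,10); WM=6
i=8 t=11 v=3: → [11,14); WM=10
i=9 t=11 v=4: → [11,14); WM=10
i=10 t=7 v=6: → [3,10); WM=10
i=11 t=13 v=1: → [11,16); WM=12
i=12 t=15 v=7: → [11,18); WM=14
i=13 t=15 v=8: → [11,18); WM=14
i=14 t=16 v=4: → [11,19); WM=15
i=15 t=10 v=4: DROP (t<15-4); WM=15
i=16 t=17 v=8: → [11,20); WM=16

15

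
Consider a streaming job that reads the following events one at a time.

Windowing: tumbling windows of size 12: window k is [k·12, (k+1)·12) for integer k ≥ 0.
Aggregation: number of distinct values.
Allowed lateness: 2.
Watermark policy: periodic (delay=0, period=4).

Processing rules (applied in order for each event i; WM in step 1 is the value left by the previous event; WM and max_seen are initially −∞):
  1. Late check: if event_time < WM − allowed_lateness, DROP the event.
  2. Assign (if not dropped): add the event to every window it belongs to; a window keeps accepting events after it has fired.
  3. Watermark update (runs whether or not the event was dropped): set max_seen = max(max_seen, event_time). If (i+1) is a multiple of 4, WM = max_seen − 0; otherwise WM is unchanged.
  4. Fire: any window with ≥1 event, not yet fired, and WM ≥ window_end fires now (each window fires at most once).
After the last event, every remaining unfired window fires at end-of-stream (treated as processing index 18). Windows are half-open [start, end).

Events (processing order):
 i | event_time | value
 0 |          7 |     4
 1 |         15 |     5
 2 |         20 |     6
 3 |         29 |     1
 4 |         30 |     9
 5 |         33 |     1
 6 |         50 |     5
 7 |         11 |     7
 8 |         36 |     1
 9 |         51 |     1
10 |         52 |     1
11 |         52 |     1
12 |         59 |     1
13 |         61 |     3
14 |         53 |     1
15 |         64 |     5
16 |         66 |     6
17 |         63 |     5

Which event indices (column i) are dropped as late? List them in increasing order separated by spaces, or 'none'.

i=0 t=7 v=4: → [0,12); WM=−∞
i=1 t=15 v=5: → [12,24); WM=−∞
i=2 t=20 v=6: → [12,24); WM=−∞
i=3 t=29 v=1: → [24,36); WM=29; [0,12) fires=1 [12,24) fires=2
i=4 t=30 v=9: → [24,36); WM=29
i=5 t=33 v=1: → [24,36); WM=29
i=6 t=50 v=5: → [48,60); WM=29
i=7 t=11 v=7: DROP (t<29-2); WM=50; [24,36) fires=2
i=8 t=36 v=1: DROP (t<50-2); WM=50
i=9 t=51 v=1: → [48,60); WM=50
i=10 t=52 v=1: → [48,60); WM=50
i=11 t=52 v=1: → [48,60); WM=52
i=12 t=59 v=1: → [48,60); WM=52
i=13 t=61 v=3: → [60,72); WM=52
i=14 t=53 v=1: → [48,60); WM=52
i=15 t=64 v=5: → [60,72); WM=64; [48,60) fires=2
i=16 t=66 v=6: → [60,72); WM=64
i=17 t=63 v=5: → [60,72); WM=64

7 8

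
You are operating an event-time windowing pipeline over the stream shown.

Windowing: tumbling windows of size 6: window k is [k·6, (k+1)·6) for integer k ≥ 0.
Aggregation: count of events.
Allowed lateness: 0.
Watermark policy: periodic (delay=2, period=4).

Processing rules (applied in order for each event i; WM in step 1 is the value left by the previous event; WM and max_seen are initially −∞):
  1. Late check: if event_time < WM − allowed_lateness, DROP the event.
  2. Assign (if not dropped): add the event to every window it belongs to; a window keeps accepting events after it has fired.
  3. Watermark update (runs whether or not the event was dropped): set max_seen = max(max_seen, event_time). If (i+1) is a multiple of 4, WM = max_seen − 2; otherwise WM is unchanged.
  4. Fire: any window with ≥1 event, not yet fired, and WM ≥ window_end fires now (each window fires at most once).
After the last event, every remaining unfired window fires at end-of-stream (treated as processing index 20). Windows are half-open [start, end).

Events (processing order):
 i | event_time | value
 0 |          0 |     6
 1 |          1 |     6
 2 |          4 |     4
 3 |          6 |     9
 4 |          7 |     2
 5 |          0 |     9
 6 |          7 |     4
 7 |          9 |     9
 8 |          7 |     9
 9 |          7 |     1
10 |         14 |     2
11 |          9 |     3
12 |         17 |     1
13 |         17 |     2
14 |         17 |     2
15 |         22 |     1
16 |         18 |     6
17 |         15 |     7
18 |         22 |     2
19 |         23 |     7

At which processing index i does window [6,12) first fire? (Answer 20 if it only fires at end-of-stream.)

i=0 t=0 v=6: → [0,6); WM=−∞
i=1 t=1 v=6: → [0,6); WM=−∞
i=2 t=4 v=4: → [0,6); WM=−∞
i=3 t=6 v=9: → [6,12); WM=4
i=4 t=7 v=2: → [6,12); WM=4
i=5 t=0 v=9: DROP (t<4-0); WM=4
i=6 t=7 v=4: → [6,12); WM=4
i=7 t=9 v=9: → [6,12); WM=7; [0,6) fires=3
i=8 t=7 v=9: → [6,12); WM=7
i=9 t=7 v=1: → [6,12); WM=7
i=10 t=14 v=2: → [12,18); WM=7
i=11 t=9 v=3: → [6,12); WM=12; [6,12) fires=7
i=12 t=17 v=1: → [12,18); WM=12
i=13 t=17 v=2: → [12,18); WM=12
i=14 t=17 v=2: → [12,18); WM=12
i=15 t=22 v=1: → [18,24); WM=20; [12,18) fires=4
i=16 t=18 v=6: DROP (t<20-0); WM=20
i=17 t=15 v=7: DROP (t<20-0); WM=20
i=18 t=22 v=2: → [18,24); WM=20
i=19 t=23 v=7: → [18,24); WM=21

11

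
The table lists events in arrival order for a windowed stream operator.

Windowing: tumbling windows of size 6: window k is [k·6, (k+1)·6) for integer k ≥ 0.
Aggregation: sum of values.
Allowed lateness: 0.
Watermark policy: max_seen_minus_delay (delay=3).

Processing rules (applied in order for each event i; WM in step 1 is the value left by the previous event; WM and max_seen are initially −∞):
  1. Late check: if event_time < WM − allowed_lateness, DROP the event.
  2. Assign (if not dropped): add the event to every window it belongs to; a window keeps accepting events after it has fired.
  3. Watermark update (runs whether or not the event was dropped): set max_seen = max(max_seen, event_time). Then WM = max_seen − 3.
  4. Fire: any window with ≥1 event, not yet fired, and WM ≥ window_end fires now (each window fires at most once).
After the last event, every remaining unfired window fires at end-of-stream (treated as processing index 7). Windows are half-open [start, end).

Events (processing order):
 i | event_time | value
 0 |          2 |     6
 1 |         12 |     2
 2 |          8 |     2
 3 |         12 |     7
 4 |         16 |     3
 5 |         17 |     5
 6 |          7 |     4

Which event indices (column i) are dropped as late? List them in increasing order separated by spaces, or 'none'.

2 6

i=0 t=2 v=6: → [0,6); WM=-1
i=1 t=12 v=2: → [12,18); WM=9; [0,6) fires=6
i=2 t=8 v=2: DROP (t<9-0); WM=9
i=3 t=12 v=7: → [12,18); WM=9
i=4 t=16 v=3: → [12,18); WM=13
i=5 t=17 v=5: → [12,18); WM=14
i=6 t=7 v=4: DROP (t<14-0); WM=14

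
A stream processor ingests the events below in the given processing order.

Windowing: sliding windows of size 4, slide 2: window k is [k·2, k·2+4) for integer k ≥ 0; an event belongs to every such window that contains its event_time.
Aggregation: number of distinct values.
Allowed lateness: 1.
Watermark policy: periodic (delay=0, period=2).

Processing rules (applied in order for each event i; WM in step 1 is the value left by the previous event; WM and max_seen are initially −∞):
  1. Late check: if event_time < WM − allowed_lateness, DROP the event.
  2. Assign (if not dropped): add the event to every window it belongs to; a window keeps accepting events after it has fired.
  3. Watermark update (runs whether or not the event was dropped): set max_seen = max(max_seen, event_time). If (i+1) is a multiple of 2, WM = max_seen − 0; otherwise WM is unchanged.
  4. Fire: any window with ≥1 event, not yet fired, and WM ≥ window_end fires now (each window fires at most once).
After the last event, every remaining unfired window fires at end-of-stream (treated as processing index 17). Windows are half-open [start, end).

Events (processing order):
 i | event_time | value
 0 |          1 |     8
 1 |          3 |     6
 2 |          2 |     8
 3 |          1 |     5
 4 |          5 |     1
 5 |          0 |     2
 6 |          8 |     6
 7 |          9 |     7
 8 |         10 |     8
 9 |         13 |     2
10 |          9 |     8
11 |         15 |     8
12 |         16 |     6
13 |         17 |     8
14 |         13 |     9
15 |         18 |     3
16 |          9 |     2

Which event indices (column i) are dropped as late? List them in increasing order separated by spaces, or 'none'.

3 5 10 14 16

i=0 t=1 v=8: → [0,4); WM=−∞
i=1 t=3 v=6: → [2,6),[0,4); WM=3
i=2 t=2 v=8: → [2,6),[0,4); WM=3
i=3 t=1 v=5: DROP (t<3-1); WM=3
i=4 t=5 v=1: → [4,8),[2,6); WM=3
i=5 t=0 v=2: DROP (t<3-1); WM=5; [0,4) fires=2
i=6 t=8 v=6: → [8,12),[6,10); WM=5
i=7 t=9 v=7: → [8,12),[6,10); WM=9; [2,6) fires=3 [4,8) fires=1
i=8 t=10 v=8: → [10,14),[8,12); WM=9
i=9 t=13 v=2: → [12,16),[10,14); WM=13; [6,10) fires=2 [8,12) fires=3
i=10 t=9 v=8: DROP (t<13-1); WM=13
i=11 t=15 v=8: → [14,18),[12,16); WM=15; [10,14) fires=2
i=12 t=16 v=6: → [16,20),[14,18); WM=15
i=13 t=17 v=8: → [16,20),[14,18); WM=17; [12,16) fires=2
i=14 t=13 v=9: DROP (t<17-1); WM=17
i=15 t=18 v=3: → [18,22),[16,20); WM=18; [14,18) fires=2
i=16 t=9 v=2: DROP (t<18-1); WM=18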